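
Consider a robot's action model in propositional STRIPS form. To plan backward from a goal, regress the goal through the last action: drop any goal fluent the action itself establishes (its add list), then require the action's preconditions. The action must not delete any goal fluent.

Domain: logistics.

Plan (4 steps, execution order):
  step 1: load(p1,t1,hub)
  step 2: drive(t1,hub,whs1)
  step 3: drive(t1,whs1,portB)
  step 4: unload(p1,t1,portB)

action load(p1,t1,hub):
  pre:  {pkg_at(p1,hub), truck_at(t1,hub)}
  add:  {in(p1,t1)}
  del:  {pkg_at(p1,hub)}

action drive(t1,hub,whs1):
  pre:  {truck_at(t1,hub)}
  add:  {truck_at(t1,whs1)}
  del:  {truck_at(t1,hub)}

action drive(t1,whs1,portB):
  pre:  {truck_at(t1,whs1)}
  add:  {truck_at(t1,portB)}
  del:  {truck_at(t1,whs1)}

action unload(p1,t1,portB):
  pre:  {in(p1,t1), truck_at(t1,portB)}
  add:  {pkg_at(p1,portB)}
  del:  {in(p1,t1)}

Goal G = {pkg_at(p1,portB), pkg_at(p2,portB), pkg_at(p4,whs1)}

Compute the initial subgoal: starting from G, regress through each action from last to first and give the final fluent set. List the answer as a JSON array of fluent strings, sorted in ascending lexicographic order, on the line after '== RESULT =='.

Work backward from the goal:
  through step 4 (unload(p1,t1,portB)): drop {pkg_at(p1,portB)}, keep {pkg_at(p2,portB), pkg_at(p4,whs1)}, require {in(p1,t1), truck_at(t1,portB)}
    → {in(p1,t1), pkg_at(p2,portB), pkg_at(p4,whs1), truck_at(t1,portB)}
  through step 3 (drive(t1,whs1,portB)): drop {truck_at(t1,portB)}, keep {in(p1,t1), pkg_at(p2,portB), pkg_at(p4,whs1)}, require {truck_at(t1,whs1)}
    → {in(p1,t1), pkg_at(p2,portB), pkg_at(p4,whs1), truck_at(t1,whs1)}
  through step 2 (drive(t1,hub,whs1)): drop {truck_at(t1,whs1)}, keep {in(p1,t1), pkg_at(p2,portB), pkg_at(p4,whs1)}, require {truck_at(t1,hub)}
    → {in(p1,t1), pkg_at(p2,portB), pkg_at(p4,whs1), truck_at(t1,hub)}
  through step 1 (load(p1,t1,hub)): drop {in(p1,t1)}, keep {pkg_at(p2,portB), pkg_at(p4,whs1), truck_at(t1,hub)}, require {pkg_at(p1,hub), truck_at(t1,hub)}
    → {pkg_at(p1,hub), pkg_at(p2,portB), pkg_at(p4,whs1), truck_at(t1,hub)}

== RESULT ==
["pkg_at(p1,hub)", "pkg_at(p2,portB)", "pkg_at(p4,whs1)", "truck_at(t1,hub)"]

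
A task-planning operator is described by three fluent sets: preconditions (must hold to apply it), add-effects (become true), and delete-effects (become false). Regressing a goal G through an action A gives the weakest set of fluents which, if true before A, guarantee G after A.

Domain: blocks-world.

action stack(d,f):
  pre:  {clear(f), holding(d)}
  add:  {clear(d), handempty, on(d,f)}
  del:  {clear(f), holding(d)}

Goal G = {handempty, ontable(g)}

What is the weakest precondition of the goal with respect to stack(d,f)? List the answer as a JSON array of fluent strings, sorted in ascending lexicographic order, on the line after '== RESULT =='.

Compute (G \ add) ∪ pre:
  G ∩ del = {}  (empty — regression defined)
  G \ add = {handempty, ontable(g)} \ {clear(d), handempty, on(d,f)} = {ontable(g)}
  ∪ pre   = {ontable(g)} ∪ {clear(f), holding(d)}
          = {clear(f), holding(d), ontable(g)}

== RESULT ==
["clear(f)", "holding(d)", "ontable(g)"]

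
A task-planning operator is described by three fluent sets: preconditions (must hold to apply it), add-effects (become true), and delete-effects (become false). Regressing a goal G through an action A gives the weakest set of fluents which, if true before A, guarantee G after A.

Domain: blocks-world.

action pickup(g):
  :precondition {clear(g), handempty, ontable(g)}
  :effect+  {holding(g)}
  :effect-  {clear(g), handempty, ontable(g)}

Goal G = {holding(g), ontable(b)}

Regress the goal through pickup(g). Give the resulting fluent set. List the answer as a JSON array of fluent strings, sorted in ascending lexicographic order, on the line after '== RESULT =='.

Compute (G \ add) ∪ pre:
  G ∩ del = {}  (empty — regression defined)
  G \ add = {holding(g), ontable(b)} \ {holding(g)} = {ontable(b)}
  ∪ pre   = {ontable(b)} ∪ {clear(g), handempty, ontable(g)}
          = {clear(g), handempty, ontable(b), ontable(g)}

== RESULT ==
["clear(g)", "handempty", "ontable(b)", "ontable(g)"]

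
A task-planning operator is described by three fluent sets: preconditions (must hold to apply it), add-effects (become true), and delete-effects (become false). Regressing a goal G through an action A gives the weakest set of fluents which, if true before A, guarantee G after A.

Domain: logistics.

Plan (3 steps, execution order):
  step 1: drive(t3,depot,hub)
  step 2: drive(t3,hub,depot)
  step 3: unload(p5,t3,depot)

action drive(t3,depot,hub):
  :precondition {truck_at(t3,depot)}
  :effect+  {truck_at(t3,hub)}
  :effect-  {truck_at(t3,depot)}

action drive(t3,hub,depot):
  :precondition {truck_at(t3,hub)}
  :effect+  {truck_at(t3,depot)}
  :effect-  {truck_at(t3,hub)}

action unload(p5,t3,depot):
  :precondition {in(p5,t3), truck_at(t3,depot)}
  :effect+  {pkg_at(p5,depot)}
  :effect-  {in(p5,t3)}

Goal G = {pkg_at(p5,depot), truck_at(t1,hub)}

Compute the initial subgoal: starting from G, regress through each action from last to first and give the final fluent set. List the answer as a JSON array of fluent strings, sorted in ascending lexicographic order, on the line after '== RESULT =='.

Regress step by step:
  through step 3 (unload(p5,t3,depot)): drop {pkg_at(p5,depot)}, keep {truck_at(t1,hub)}, require {in(p5,t3), truck_at(t3,depot)}
    → {in(p5,t3), truck_at(t1,hub), truck_at(t3,depot)}
  through step 2 (drive(t3,hub,depot)): drop {truck_at(t3,depot)}, keep {in(p5,t3), truck_at(t1,hub)}, require {truck_at(t3,hub)}
    → {in(p5,t3), truck_at(t1,hub), truck_at(t3,hub)}
  through step 1 (drive(t3,depot,hub)): drop {truck_at(t3,hub)}, keep {in(p5,t3), truck_at(t1,hub)}, require {truck_at(t3,depot)}
    → {in(p5,t3), truck_at(t1,hub), truck_at(t3,depot)}

== RESULT ==
["in(p5,t3)", "truck_at(t1,hub)", "truck_at(t3,depot)"]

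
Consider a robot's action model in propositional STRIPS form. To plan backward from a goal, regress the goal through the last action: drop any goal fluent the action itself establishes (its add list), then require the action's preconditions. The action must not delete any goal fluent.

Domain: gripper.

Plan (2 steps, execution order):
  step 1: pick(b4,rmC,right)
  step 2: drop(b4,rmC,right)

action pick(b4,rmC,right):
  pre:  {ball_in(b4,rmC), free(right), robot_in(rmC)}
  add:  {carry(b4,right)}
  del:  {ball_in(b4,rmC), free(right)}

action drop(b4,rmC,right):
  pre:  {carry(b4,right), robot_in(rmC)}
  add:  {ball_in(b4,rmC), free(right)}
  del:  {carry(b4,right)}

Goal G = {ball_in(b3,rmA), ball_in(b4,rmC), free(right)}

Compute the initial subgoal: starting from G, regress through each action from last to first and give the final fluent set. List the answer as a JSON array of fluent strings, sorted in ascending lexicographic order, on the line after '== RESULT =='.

Regress step by step:
  through step 2 (drop(b4,rmC,right)): drop {ball_in(b4,rmC), free(right)}, keep {ball_in(b3,rmA)}, require {carry(b4,right), robot_in(rmC)}
    → {ball_in(b3,rmA), carry(b4,right), robot_in(rmC)}
  through step 1 (pick(b4,rmC,right)): drop {carry(b4,right)}, keep {ball_in(b3,rmA), robot_in(rmC)}, require {ball_in(b4,rmC), free(right), robot_in(rmC)}
    → {ball_in(b3,rmA), ball_in(b4,rmC), free(right), robot_in(rmC)}

== RESULT ==
["ball_in(b3,rmA)", "ball_in(b4,rmC)", "free(right)", "robot_in(rmC)"]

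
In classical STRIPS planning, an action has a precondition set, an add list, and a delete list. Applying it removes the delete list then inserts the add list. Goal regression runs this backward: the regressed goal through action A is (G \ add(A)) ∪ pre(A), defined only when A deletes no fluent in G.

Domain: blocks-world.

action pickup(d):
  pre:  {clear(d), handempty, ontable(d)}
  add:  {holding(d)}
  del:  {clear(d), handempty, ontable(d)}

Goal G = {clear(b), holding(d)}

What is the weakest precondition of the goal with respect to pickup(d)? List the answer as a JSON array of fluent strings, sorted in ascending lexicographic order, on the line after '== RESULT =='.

Compute (G \ add) ∪ pre:
  G ∩ del = {}  (empty — regression defined)
  G \ add = {clear(b), holding(d)} \ {holding(d)} = {clear(b)}
  ∪ pre   = {clear(b)} ∪ {clear(d), handempty, ontable(d)}
          = {clear(b), clear(d), handempty, ontable(d)}

== RESULT ==
["clear(b)", "clear(d)", "handempty", "ontable(d)"]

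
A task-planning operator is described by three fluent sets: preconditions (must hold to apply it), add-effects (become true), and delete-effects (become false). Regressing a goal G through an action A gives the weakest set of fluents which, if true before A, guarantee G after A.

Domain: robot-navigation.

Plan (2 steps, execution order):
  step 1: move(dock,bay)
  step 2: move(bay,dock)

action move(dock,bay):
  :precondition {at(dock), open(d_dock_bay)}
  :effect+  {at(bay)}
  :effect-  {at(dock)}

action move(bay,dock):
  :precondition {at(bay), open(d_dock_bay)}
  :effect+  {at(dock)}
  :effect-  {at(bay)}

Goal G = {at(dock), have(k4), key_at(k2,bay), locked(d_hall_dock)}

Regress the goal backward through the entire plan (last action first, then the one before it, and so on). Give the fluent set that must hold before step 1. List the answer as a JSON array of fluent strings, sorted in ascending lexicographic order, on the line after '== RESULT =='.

Work backward from the goal:
  through step 2 (move(bay,dock)): drop {at(dock)}, keep {have(k4), key_at(k2,bay), locked(d_hall_dock)}, require {at(bay), open(d_dock_bay)}
    → {at(bay), have(k4), key_at(k2,bay), locked(d_hall_dock), open(d_dock_bay)}
  through step 1 (move(dock,bay)): drop {at(bay)}, keep {have(k4), key_at(k2,bay), locked(d_hall_dock), open(d_dock_bay)}, require {at(dock), open(d_dock_bay)}
    → {at(dock), have(k4), key_at(k2,bay), locked(d_hall_dock), open(d_dock_bay)}

== RESULT ==
["at(dock)", "have(k4)", "key_at(k2,bay)", "locked(d_hall_dock)", "open(d_dock_bay)"]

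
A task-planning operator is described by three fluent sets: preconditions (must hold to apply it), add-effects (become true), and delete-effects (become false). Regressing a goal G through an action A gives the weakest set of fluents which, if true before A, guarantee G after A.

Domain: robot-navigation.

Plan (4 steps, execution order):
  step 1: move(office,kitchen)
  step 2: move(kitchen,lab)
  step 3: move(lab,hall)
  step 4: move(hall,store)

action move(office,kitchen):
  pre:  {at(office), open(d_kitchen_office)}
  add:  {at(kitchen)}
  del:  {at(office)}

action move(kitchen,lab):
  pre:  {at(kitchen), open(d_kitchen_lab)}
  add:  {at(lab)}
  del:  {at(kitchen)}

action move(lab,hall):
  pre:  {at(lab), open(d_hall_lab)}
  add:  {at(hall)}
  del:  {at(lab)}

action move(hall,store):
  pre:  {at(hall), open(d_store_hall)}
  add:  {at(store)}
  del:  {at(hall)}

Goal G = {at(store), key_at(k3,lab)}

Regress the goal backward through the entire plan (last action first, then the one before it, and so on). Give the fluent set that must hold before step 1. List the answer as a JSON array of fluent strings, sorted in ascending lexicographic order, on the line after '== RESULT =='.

Work backward from the goal:
  through step 4 (move(hall,store)): drop {at(store)}, keep {key_at(k3,lab)}, require {at(hall), open(d_store_hall)}
    → {at(hall), key_at(k3,lab), open(d_store_hall)}
  through step 3 (move(lab,hall)): drop {at(hall)}, keep {key_at(k3,lab), open(d_store_hall)}, require {at(lab), open(d_hall_lab)}
    → {at(lab), key_at(k3,lab), open(d_hall_lab), open(d_store_hall)}
  through step 2 (move(kitchen,lab)): drop {at(lab)}, keep {key_at(k3,lab), open(d_hall_lab), open(d_store_hall)}, require {at(kitchen), open(d_kitchen_lab)}
    → {at(kitchen), key_at(k3,lab), open(d_hall_lab), open(d_kitchen_lab), open(d_store_hall)}
  through step 1 (move(office,kitchen)): drop {at(kitchen)}, keep {key_at(k3,lab), open(d_hall_lab), open(d_kitchen_lab), open(d_store_hall)}, require {at(office), open(d_kitchen_office)}
    → {at(office), key_at(k3,lab), open(d_hall_lab), open(d_kitchen_lab), open(d_kitchen_office), open(d_store_hall)}

== RESULT ==
["at(office)", "key_at(k3,lab)", "open(d_hall_lab)", "open(d_kitchen_lab)", "open(d_kitchen_office)", "open(d_store_hall)"]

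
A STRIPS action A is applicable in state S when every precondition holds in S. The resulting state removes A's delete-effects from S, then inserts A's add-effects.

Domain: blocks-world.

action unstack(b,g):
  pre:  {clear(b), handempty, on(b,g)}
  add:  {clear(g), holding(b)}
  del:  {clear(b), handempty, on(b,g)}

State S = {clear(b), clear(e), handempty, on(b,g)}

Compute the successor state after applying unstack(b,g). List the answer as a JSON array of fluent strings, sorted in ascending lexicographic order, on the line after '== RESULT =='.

Compute (S \ del) ∪ add:
  pre ⊆ S: {clear(b), handempty, on(b,g)} ⊆ S  — applicable
  S \ del = {clear(e)}
  ∪ add   = {clear(e), clear(g), holding(b)}

== RESULT ==
["clear(e)", "clear(g)", "holding(b)"]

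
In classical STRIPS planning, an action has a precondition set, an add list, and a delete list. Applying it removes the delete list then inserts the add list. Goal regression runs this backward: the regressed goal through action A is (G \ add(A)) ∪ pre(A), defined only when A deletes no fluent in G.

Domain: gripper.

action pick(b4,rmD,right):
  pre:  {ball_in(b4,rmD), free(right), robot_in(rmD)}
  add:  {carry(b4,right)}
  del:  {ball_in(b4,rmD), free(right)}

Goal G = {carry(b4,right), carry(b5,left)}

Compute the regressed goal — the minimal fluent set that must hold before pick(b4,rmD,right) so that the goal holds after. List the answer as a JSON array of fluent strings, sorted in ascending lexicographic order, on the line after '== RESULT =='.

Compute (G \ add) ∪ pre:
  G ∩ del = {}  (empty — regression defined)
  G \ add = {carry(b4,right), carry(b5,left)} \ {carry(b4,right)} = {carry(b5,left)}
  ∪ pre   = {carry(b5,left)} ∪ {ball_in(b4,rmD), free(right), robot_in(rmD)}
          = {ball_in(b4,rmD), carry(b5,left), free(right), robot_in(rmD)}

== RESULT ==
["ball_in(b4,rmD)", "carry(b5,left)", "free(right)", "robot_in(rmD)"]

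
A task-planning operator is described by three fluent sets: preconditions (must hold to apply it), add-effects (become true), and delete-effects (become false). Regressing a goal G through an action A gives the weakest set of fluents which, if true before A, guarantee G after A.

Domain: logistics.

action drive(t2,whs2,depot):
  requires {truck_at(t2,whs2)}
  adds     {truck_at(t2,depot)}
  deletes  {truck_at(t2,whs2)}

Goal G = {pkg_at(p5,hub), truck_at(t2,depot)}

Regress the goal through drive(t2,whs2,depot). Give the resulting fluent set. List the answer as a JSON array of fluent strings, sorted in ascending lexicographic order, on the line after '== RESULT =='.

Regress:
  G ∩ del = {}  (empty — regression defined)
  G \ add = {pkg_at(p5,hub), truck_at(t2,depot)} \ {truck_at(t2,depot)} = {pkg_at(p5,hub)}
  ∪ pre   = {pkg_at(p5,hub)} ∪ {truck_at(t2,whs2)}
          = {pkg_at(p5,hub), truck_at(t2,whs2)}

== RESULT ==
["pkg_at(p5,hub)", "truck_at(t2,whs2)"]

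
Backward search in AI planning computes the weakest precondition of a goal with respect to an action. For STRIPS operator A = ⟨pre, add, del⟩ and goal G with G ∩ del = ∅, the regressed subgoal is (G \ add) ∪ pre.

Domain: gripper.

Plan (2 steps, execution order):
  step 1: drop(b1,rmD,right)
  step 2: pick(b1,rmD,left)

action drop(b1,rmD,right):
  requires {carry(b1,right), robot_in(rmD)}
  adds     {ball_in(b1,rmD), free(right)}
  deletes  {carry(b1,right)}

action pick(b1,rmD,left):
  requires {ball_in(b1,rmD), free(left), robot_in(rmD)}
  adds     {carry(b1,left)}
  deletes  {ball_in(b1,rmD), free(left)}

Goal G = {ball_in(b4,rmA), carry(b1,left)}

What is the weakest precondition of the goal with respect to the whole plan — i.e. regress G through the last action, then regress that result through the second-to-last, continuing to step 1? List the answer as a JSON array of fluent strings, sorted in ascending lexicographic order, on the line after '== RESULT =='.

Regress step by step:
  through step 2 (pick(b1,rmD,left)): drop {carry(b1,left)}, keep {ball_in(b4,rmA)}, require {ball_in(b1,rmD), free(left), robot_in(rmD)}
    → {ball_in(b1,rmD), ball_in(b4,rmA), free(left), robot_in(rmD)}
  through step 1 (drop(b1,rmD,right)): drop {ball_in(b1,rmD)}, keep {ball_in(b4,rmA), free(left), robot_in(rmD)}, require {carry(b1,right), robot_in(rmD)}
    → {ball_in(b4,rmA), carry(b1,right), free(left), robot_in(rmD)}

== RESULT ==
["ball_in(b4,rmA)", "carry(b1,right)", "free(left)", "robot_in(rmD)"]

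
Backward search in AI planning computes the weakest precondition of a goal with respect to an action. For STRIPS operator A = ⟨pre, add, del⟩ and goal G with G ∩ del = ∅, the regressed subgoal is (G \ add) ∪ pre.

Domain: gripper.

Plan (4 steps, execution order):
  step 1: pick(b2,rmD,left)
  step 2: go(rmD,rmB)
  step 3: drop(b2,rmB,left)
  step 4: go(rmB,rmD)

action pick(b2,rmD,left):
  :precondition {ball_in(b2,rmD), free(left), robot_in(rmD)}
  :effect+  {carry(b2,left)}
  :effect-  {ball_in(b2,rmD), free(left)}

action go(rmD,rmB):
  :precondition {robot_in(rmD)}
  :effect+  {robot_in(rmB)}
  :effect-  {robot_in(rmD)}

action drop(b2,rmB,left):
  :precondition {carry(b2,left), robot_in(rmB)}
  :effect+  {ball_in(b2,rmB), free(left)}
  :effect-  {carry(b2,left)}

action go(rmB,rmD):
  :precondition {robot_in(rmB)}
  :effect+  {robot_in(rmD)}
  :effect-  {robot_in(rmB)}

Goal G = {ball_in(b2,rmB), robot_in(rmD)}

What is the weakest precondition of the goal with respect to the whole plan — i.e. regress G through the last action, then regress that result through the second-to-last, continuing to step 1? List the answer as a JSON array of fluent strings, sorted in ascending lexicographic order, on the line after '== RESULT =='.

Regress step by step:
  through step 4 (go(rmB,rmD)): drop {robot_in(rmD)}, keep {ball_in(b2,rmB)}, require {robot_in(rmB)}
    → {ball_in(b2,rmB), robot_in(rmB)}
  through step 3 (drop(b2,rmB,left)): drop {ball_in(b2,rmB)}, keep {robot_in(rmB)}, require {carry(b2,left), robot_in(rmB)}
    → {carry(b2,left), robot_in(rmB)}
  through step 2 (go(rmD,rmB)): drop {robot_in(rmB)}, keep {carry(b2,left)}, require {robot_in(rmD)}
    → {carry(b2,left), robot_in(rmD)}
  through step 1 (pick(b2,rmD,left)): drop {carry(b2,left)}, keep {robot_in(rmD)}, require {ball_in(b2,rmD), free(left), robot_in(rmD)}
    → {ball_in(b2,rmD), free(left), robot_in(rmD)}

== RESULT ==
["ball_in(b2,rmD)", "free(left)", "robot_in(rmD)"]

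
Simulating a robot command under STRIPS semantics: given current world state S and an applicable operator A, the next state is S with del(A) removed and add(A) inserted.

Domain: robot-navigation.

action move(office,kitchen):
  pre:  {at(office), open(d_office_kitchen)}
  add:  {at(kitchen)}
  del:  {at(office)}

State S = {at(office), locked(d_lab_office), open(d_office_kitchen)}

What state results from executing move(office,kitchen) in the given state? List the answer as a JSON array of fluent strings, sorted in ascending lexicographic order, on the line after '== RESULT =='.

Compute (S \ del) ∪ add:
  pre ⊆ S: {at(office), open(d_office_kitchen)} ⊆ S  — applicable
  S \ del = {locked(d_lab_office), open(d_office_kitchen)}
  ∪ add   = {at(kitchen), locked(d_lab_office), open(d_office_kitchen)}

== RESULT ==
["at(kitchen)", "locked(d_lab_office)", "open(d_office_kitchen)"]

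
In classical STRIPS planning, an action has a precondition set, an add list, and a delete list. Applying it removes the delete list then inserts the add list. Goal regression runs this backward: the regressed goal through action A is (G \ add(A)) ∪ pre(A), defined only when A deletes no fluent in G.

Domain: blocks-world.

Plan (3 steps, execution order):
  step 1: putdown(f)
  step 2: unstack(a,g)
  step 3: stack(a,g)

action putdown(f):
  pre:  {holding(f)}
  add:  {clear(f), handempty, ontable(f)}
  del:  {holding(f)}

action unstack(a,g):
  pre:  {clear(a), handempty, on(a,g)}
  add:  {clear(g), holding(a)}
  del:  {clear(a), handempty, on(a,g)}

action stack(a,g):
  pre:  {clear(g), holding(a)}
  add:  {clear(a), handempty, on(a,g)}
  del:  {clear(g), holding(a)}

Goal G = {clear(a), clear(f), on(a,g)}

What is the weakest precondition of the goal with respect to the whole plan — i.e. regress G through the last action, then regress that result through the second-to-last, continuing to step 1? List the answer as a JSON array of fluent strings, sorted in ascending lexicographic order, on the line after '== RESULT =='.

Regress step by step:
  through step 3 (stack(a,g)): drop {clear(a), on(a,g)}, keep {clear(f)}, require {clear(g), holding(a)}
    → {clear(f), clear(g), holding(a)}
  through step 2 (unstack(a,g)): drop {clear(g), holding(a)}, keep {clear(f)}, require {clear(a), handempty, on(a,g)}
    → {clear(a), clear(f), handempty, on(a,g)}
  through step 1 (putdown(f)): drop {clear(f), handempty}, keep {clear(a), on(a,g)}, require {holding(f)}
    → {clear(a), holding(f), on(a,g)}

== RESULT ==
["clear(a)", "holding(f)", "on(a,g)"]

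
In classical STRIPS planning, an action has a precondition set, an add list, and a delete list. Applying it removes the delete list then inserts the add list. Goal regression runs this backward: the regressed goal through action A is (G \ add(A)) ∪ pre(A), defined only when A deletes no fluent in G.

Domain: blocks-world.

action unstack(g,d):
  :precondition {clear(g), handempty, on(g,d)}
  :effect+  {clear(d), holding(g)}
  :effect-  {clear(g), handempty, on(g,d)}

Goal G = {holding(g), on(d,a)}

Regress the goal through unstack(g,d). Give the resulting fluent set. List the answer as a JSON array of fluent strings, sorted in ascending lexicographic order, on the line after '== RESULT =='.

Regress:
  G ∩ del = {}  (empty — regression defined)
  G \ add = {holding(g), on(d,a)} \ {clear(d), holding(g)} = {on(d,a)}
  ∪ pre   = {on(d,a)} ∪ {clear(g), handempty, on(g,d)}
          = {clear(g), handempty, on(d,a), on(g,d)}

== RESULT ==
["clear(g)", "handempty", "on(d,a)", "on(g,d)"]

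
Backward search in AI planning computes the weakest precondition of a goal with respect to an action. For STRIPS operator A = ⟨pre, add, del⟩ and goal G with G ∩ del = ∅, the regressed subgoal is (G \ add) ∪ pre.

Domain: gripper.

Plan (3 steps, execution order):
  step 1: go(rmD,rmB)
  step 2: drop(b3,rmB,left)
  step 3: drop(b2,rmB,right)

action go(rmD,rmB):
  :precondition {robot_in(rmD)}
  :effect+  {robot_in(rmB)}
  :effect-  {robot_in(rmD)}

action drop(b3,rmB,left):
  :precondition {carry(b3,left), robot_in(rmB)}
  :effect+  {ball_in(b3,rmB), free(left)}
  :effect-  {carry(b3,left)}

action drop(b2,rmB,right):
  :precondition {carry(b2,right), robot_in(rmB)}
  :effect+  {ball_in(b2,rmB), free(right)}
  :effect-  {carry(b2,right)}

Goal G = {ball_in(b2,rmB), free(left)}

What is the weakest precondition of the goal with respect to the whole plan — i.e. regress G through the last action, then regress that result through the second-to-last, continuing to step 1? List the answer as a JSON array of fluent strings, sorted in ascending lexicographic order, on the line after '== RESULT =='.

Regress step by step:
  through step 3 (drop(b2,rmB,right)): drop {ball_in(b2,rmB)}, keep {free(left)}, require {carry(b2,right), robot_in(rmB)}
    → {carry(b2,right), free(left), robot_in(rmB)}
  through step 2 (drop(b3,rmB,left)): drop {free(left)}, keep {carry(b2,right), robot_in(rmB)}, require {carry(b3,left), robot_in(rmB)}
    → {carry(b2,right), carry(b3,left), robot_in(rmB)}
  through step 1 (go(rmD,rmB)): drop {robot_in(rmB)}, keep {carry(b2,right), carry(b3,left)}, require {robot_in(rmD)}
    → {carry(b2,right), carry(b3,left), robot_in(rmD)}

== RESULT ==
["carry(b2,right)", "carry(b3,left)", "robot_in(rmD)"]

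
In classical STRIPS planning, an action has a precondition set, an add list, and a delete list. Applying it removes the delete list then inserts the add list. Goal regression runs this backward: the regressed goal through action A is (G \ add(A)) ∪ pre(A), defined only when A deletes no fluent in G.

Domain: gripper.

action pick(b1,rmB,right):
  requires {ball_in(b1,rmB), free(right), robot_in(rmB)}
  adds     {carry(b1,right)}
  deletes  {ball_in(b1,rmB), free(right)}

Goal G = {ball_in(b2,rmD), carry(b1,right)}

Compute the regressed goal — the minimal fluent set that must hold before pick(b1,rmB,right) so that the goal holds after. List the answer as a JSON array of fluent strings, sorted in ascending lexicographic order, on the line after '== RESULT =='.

Compute (G \ add) ∪ pre:
  G ∩ del = {}  (empty — regression defined)
  G \ add = {ball_in(b2,rmD), carry(b1,right)} \ {carry(b1,right)} = {ball_in(b2,rmD)}
  ∪ pre   = {ball_in(b2,rmD)} ∪ {ball_in(b1,rmB), free(right), robot_in(rmB)}
          = {ball_in(b1,rmB), ball_in(b2,rmD), free(right), robot_in(rmB)}

== RESULT ==
["ball_in(b1,rmB)", "ball_in(b2,rmD)", "free(right)", "robot_in(rmB)"]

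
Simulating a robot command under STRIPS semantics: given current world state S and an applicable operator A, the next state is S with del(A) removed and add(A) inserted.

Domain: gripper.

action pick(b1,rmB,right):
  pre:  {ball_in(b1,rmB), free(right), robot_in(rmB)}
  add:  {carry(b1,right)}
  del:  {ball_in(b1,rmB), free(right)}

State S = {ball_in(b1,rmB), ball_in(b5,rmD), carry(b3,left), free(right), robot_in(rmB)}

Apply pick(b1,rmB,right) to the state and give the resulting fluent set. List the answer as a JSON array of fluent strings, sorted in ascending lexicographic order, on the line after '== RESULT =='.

Progress:
  pre ⊆ S: {ball_in(b1,rmB), free(right), robot_in(rmB)} ⊆ S  — applicable
  S \ del = {ball_in(b5,rmD), carry(b3,left), robot_in(rmB)}
  ∪ add   = {ball_in(b5,rmD), carry(b1,right), carry(b3,left), robot_in(rmB)}

== RESULT ==
["ball_in(b5,rmD)", "carry(b1,right)", "carry(b3,left)", "robot_in(rmB)"]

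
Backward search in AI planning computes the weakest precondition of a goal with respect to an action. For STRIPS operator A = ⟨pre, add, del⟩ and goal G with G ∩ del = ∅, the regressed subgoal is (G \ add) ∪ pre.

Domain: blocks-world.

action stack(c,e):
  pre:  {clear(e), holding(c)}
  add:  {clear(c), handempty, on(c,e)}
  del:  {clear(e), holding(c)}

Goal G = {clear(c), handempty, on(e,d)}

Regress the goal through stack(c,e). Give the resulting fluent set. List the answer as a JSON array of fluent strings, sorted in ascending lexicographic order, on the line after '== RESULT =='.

Regress:
  G ∩ del = {}  (empty — regression defined)
  G \ add = {clear(c), handempty, on(e,d)} \ {clear(c), handempty, on(c,e)} = {on(e,d)}
  ∪ pre   = {on(e,d)} ∪ {clear(e), holding(c)}
          = {clear(e), holding(c), on(e,d)}

== RESULT ==
["clear(e)", "holding(c)", "on(e,d)"]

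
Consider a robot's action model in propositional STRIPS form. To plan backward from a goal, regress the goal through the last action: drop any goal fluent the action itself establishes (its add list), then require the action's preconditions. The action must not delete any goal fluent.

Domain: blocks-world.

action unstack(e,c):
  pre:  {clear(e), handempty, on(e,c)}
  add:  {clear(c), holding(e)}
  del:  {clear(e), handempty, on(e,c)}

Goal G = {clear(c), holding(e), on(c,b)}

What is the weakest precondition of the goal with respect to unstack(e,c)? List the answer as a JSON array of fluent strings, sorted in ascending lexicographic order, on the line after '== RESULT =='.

Compute (G \ add) ∪ pre:
  G ∩ del = {}  (empty — regression defined)
  G \ add = {clear(c), holding(e), on(c,b)} \ {clear(c), holding(e)} = {on(c,b)}
  ∪ pre   = {on(c,b)} ∪ {clear(e), handempty, on(e,c)}
          = {clear(e), handempty, on(c,b), on(e,c)}

== RESULT ==
["clear(e)", "handempty", "on(c,b)", "on(e,c)"]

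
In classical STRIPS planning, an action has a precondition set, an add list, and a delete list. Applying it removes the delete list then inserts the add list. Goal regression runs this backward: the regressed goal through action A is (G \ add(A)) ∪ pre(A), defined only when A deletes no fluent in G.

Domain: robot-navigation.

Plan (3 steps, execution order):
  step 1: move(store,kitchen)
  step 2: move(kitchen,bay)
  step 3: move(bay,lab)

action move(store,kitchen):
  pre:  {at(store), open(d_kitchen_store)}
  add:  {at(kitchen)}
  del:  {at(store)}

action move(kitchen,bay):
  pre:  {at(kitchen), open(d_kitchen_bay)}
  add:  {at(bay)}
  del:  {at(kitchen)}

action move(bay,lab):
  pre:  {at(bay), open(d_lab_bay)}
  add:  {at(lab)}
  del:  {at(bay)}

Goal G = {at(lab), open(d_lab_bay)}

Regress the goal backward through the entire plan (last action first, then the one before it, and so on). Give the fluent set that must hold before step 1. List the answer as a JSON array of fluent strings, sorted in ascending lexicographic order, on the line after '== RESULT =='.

Regress step by step:
  through step 3 (move(bay,lab)): drop {at(lab)}, keep {open(d_lab_bay)}, require {at(bay), open(d_lab_bay)}
    → {at(bay), open(d_lab_bay)}
  through step 2 (move(kitchen,bay)): drop {at(bay)}, keep {open(d_lab_bay)}, require {at(kitchen), open(d_kitchen_bay)}
    → {at(kitchen), open(d_kitchen_bay), open(d_lab_bay)}
  through step 1 (move(store,kitchen)): drop {at(kitchen)}, keep {open(d_kitchen_bay), open(d_lab_bay)}, require {at(store), open(d_kitchen_store)}
    → {at(store), open(d_kitchen_bay), open(d_kitchen_store), open(d_lab_bay)}

== RESULT ==
["at(store)", "open(d_kitchen_bay)", "open(d_kitchen_store)", "open(d_lab_bay)"]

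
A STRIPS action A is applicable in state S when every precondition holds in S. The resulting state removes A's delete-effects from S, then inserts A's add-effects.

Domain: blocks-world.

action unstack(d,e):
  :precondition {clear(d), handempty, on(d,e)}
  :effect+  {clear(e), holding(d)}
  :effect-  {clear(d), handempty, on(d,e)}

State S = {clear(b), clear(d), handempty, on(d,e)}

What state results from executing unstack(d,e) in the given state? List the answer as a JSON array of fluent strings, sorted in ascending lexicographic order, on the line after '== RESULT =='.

Progress:
  pre ⊆ S: {clear(d), handempty, on(d,e)} ⊆ S  — applicable
  S \ del = {clear(b)}
  ∪ add   = {clear(b), clear(e), holding(d)}

== RESULT ==
["clear(b)", "clear(e)", "holding(d)"]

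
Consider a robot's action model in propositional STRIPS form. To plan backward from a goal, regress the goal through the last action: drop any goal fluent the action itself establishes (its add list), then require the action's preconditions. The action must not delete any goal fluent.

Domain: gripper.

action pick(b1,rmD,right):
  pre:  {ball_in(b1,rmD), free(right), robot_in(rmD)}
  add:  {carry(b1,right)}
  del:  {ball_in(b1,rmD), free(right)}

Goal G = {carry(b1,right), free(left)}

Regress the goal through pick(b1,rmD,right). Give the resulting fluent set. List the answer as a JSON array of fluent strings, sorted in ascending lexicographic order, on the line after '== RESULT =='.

Regress:
  G ∩ del = {}  (empty — regression defined)
  G \ add = {carry(b1,right), free(left)} \ {carry(b1,right)} = {free(left)}
  ∪ pre   = {free(left)} ∪ {ball_in(b1,rmD), free(right), robot_in(rmD)}
          = {ball_in(b1,rmD), free(left), free(right), robot_in(rmD)}

== RESULT ==
["ball_in(b1,rmD)", "free(left)", "free(right)", "robot_in(rmD)"]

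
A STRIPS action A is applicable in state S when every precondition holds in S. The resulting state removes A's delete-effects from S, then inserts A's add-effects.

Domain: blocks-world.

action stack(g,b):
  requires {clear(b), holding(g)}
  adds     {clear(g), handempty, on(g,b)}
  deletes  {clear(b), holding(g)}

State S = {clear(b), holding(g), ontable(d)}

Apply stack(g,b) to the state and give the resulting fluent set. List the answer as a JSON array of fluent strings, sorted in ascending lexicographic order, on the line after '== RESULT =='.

Progress:
  pre ⊆ S: {clear(b), holding(g)} ⊆ S  — applicable
  S \ del = {ontable(d)}
  ∪ add   = {clear(g), handempty, on(g,b), ontable(d)}

== RESULT ==
["clear(g)", "handempty", "on(g,b)", "ontable(d)"]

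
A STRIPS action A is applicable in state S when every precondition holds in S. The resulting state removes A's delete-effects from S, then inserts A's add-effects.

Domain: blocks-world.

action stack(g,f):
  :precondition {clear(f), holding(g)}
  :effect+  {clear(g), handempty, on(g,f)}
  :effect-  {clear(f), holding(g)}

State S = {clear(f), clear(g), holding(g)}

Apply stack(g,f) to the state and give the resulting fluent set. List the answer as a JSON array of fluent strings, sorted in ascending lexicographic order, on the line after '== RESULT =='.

Progress:
  pre ⊆ S: {clear(f), holding(g)} ⊆ S  — applicable
  S \ del = {clear(g)}
  ∪ add   = {clear(g), handempty, on(g,f)}

== RESULT ==
["clear(g)", "handempty", "on(g,f)"]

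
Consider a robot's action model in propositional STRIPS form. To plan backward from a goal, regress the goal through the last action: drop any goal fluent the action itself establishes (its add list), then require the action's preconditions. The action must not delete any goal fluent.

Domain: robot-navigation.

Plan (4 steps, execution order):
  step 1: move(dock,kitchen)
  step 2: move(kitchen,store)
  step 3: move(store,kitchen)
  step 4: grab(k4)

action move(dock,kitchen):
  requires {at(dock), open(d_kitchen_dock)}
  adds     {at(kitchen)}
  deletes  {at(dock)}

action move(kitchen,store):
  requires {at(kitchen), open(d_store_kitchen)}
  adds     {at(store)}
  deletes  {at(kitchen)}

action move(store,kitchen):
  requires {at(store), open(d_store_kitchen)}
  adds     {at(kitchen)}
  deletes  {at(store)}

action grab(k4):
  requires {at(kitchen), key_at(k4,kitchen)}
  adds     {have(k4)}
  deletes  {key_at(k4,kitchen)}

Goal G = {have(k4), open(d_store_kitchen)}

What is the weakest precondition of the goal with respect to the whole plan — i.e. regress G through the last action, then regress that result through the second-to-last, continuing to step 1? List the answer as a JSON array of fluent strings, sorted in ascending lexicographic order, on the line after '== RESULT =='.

Regress step by step:
  through step 4 (grab(k4)): drop {have(k4)}, keep {open(d_store_kitchen)}, require {at(kitchen), key_at(k4,kitchen)}
    → {at(kitchen), key_at(k4,kitchen), open(d_store_kitchen)}
  through step 3 (move(store,kitchen)): drop {at(kitchen)}, keep {key_at(k4,kitchen), open(d_store_kitchen)}, require {at(store), open(d_store_kitchen)}
    → {at(store), key_at(k4,kitchen), open(d_store_kitchen)}
  through step 2 (move(kitchen,store)): drop {at(store)}, keep {key_at(k4,kitchen), open(d_store_kitchen)}, require {at(kitchen), open(d_store_kitchen)}
    → {at(kitchen), key_at(k4,kitchen), open(d_store_kitchen)}
  through step 1 (move(dock,kitchen)): drop {at(kitchen)}, keep {key_at(k4,kitchen), open(d_store_kitchen)}, require {at(dock), open(d_kitchen_dock)}
    → {at(dock), key_at(k4,kitchen), open(d_kitchen_dock), open(d_store_kitchen)}

== RESULT ==
["at(dock)", "key_at(k4,kitchen)", "open(d_kitchen_dock)", "open(d_store_kitchen)"]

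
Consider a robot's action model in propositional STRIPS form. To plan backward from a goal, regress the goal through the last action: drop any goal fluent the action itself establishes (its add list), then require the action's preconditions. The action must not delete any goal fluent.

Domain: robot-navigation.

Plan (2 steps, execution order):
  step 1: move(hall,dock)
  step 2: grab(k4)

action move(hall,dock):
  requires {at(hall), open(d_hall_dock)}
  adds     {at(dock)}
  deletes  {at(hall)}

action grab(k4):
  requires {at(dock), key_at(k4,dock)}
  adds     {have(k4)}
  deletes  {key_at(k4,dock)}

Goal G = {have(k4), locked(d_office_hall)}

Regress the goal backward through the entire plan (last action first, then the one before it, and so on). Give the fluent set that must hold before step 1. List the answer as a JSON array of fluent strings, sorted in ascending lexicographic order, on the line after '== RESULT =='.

Regress step by step:
  through step 2 (grab(k4)): drop {have(k4)}, keep {locked(d_office_hall)}, require {at(dock), key_at(k4,dock)}
    → {at(dock), key_at(k4,dock), locked(d_office_hall)}
  through step 1 (move(hall,dock)): drop {at(dock)}, keep {key_at(k4,dock), locked(d_office_hall)}, require {at(hall), open(d_hall_dock)}
    → {at(hall), key_at(k4,dock), locked(d_office_hall), open(d_hall_dock)}

== RESULT ==
["at(hall)", "key_at(k4,dock)", "locked(d_office_hall)", "open(d_hall_dock)"]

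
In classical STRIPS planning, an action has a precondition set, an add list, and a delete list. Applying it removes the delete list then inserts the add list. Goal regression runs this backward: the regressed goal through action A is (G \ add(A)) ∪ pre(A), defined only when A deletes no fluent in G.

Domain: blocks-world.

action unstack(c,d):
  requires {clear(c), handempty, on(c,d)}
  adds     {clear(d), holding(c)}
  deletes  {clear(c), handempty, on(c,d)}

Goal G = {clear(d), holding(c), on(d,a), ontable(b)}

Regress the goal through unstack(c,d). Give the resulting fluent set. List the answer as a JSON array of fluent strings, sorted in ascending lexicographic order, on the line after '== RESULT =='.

Compute (G \ add) ∪ pre:
  G ∩ del = {}  (empty — regression defined)
  G \ add = {clear(d), holding(c), on(d,a), ontable(b)} \ {clear(d), holding(c)} = {on(d,a), ontable(b)}
  ∪ pre   = {on(d,a), ontable(b)} ∪ {clear(c), handempty, on(c,d)}
          = {clear(c), handempty, on(c,d), on(d,a), ontable(b)}

== RESULT ==
["clear(c)", "handempty", "on(c,d)", "on(d,a)", "ontable(b)"]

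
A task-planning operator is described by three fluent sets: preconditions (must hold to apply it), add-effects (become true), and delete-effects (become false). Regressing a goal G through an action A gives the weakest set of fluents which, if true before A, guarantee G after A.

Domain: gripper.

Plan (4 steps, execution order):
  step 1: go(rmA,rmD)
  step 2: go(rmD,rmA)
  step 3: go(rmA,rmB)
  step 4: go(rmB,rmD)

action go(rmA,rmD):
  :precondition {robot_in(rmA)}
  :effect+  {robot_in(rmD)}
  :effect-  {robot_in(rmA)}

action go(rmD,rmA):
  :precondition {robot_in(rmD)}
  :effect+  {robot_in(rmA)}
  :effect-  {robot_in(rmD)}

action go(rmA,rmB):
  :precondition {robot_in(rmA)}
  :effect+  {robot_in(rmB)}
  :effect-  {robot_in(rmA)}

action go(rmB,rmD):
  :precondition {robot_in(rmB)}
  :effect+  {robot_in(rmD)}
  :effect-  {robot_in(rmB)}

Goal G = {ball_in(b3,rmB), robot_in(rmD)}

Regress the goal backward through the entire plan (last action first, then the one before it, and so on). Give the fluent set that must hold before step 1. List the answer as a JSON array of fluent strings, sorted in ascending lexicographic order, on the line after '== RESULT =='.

Regress step by step:
  through step 4 (go(rmB,rmD)): drop {robot_in(rmD)}, keep {ball_in(b3,rmB)}, require {robot_in(rmB)}
    → {ball_in(b3,rmB), robot_in(rmB)}
  through step 3 (go(rmA,rmB)): drop {robot_in(rmB)}, keep {ball_in(b3,rmB)}, require {robot_in(rmA)}
    → {ball_in(b3,rmB), robot_in(rmA)}
  through step 2 (go(rmD,rmA)): drop {robot_in(rmA)}, keep {ball_in(b3,rmB)}, require {robot_in(rmD)}
    → {ball_in(b3,rmB), robot_in(rmD)}
  through step 1 (go(rmA,rmD)): drop {robot_in(rmD)}, keep {ball_in(b3,rmB)}, require {robot_in(rmA)}
    → {ball_in(b3,rmB), robot_in(rmA)}

== RESULT ==
["ball_in(b3,rmB)", "robot_in(rmA)"]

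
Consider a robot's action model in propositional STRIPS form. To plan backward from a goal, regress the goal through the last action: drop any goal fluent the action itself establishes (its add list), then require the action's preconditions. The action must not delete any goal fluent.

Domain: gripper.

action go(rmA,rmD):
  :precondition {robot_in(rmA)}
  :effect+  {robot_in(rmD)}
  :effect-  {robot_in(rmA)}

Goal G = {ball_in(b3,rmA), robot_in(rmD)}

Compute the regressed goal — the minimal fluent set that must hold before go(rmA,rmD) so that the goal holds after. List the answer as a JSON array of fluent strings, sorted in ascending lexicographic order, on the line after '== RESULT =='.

Regress:
  G ∩ del = {}  (empty — regression defined)
  G \ add = {ball_in(b3,rmA), robot_in(rmD)} \ {robot_in(rmD)} = {ball_in(b3,rmA)}
  ∪ pre   = {ball_in(b3,rmA)} ∪ {robot_in(rmA)}
          = {ball_in(b3,rmA), robot_in(rmA)}

== RESULT ==
["ball_in(b3,rmA)", "robot_in(rmA)"]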